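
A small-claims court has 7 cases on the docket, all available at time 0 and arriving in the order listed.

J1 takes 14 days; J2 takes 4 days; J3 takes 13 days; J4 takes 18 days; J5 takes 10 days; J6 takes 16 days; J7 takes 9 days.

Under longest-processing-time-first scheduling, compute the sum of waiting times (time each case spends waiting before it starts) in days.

312

LPT (decreasing processing time): J4 J6 J1 J3 J5 J7 J2.
J4: waits 0, runs 0→18
J6: waits 18, runs 18→34
J1: waits 34, runs 34→48
J3: waits 48, runs 48→61
J5: waits 61, runs 61→71
J7: waits 71, runs 71→80
J2: waits 80, runs 80→84
Sum = 0+18+34+48+61+71+80 = 312.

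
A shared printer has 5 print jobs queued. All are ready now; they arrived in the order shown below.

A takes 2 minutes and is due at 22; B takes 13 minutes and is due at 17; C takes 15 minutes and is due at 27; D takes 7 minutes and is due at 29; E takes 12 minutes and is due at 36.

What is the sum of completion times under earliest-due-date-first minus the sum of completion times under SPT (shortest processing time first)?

EDD (increasing due date): B A C D E.
B: 0→13
A: 13→15
C: 15→30
D: 30→37
E: 37→49
Sum = 13+15+30+37+49 = 144.
SPT (increasing processing time): A D E B C.
A: 0→2
D: 2→9
E: 9→21
B: 21→34
C: 34→49
Sum = 2+9+21+34+49 = 115.
Difference = 144 − 115 = 29.

29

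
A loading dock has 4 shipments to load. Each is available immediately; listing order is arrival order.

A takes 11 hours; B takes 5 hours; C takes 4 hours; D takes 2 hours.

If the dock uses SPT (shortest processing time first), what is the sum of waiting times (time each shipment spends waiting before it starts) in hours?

19

SPT (increasing processing time): D C B A.
D: waits 0, runs 0→2
C: waits 2, runs 2→6
B: waits 6, runs 6→11
A: waits 11, runs 11→22
Sum = 0+2+6+11 = 19.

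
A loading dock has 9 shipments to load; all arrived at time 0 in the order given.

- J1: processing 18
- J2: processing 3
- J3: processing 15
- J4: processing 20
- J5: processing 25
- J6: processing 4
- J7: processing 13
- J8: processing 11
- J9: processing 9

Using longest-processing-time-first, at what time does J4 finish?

LPT (decreasing processing time): J5 J4 J1 J3 J7 J8 J9 J6 J2.
J5: 0→25
J4: 25→45

45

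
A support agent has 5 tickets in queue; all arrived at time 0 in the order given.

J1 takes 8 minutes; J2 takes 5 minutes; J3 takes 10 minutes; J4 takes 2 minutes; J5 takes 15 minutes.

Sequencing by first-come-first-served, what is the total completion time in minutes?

FIFO (arrival order): J1 J2 J3 J4 J5.
J1: 0→8
J2: 8→13
J3: 13→23
J4: 23→25
J5: 25→40
Sum = 8+13+23+25+40 = 109.

109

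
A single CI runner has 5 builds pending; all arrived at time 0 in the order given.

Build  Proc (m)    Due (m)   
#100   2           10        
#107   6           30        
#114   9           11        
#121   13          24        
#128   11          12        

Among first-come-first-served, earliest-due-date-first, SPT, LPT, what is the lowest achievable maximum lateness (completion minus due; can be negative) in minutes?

11

FIFO (arrival order): #100 #107 #114 #121 #128.
#100: 0→2, due 10, lateness -8
#107: 2→8, due 30, lateness -22
#114: 8→17, due 11, lateness 6
#121: 17→30, due 24, lateness 6
#128: 30→41, due 12, lateness 29
Maximum = 29.
EDD (increasing due date): #100 #114 #128 #121 #107.
#100: 0→2, due 10, lateness -8
#114: 2→11, due 11, lateness 0
#128: 11→22, due 12, lateness 10
#121: 22→35, due 24, lateness 11
#107: 35→41, due 30, lateness 11
Maximum = 11.
SPT (increasing processing time): #100 #107 #114 #128 #121.
#100: 0→2, due 10, lateness -8
#107: 2→8, due 30, lateness -22
#114: 8→17, due 11, lateness 6
#128: 17→28, due 12, lateness 16
#121: 28→41, due 24, lateness 17
Maximum = 17.
LPT (decreasing processing time): #121 #128 #114 #107 #100.
#121: 0→13, due 24, lateness -11
#128: 13→24, due 12, lateness 12
#114: 24→33, due 11, lateness 22
#107: 33→39, due 30, lateness 9
#100: 39→41, due 10, lateness 31
Maximum = 31.
FIFO 29, EDD 11, SPT 17, LPT 31 → minimum 11.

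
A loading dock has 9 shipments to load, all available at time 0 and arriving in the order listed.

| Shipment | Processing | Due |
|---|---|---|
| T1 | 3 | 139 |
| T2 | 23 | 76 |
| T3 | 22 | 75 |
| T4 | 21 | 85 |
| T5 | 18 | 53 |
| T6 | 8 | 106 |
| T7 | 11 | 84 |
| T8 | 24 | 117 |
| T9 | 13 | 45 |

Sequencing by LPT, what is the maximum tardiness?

76

LPT (decreasing processing time): T8 T2 T3 T4 T5 T9 T7 T6 T1.
T8: 0→24, due 117, tardiness 0
T2: 24→47, due 76, tardiness 0
T3: 47→69, due 75, tardiness 0
T4: 69→90, due 85, tardiness 5
T5: 90→108, due 53, tardiness 55
T9: 108→121, due 45, tardiness 76
T7: 121→132, due 84, tardiness 48
T6: 132→140, due 106, tardiness 34
T1: 140→143, due 139, tardiness 4
Maximum = 76.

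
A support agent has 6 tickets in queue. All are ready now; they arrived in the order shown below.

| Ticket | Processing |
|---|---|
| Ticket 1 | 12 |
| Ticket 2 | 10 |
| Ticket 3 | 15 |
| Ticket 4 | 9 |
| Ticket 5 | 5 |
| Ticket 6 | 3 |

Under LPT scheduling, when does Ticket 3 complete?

LPT (decreasing processing time): Ticket 3 Ticket 1 Ticket 2 Ticket 4 Ticket 5 Ticket 6.
Ticket 3: 0→15

15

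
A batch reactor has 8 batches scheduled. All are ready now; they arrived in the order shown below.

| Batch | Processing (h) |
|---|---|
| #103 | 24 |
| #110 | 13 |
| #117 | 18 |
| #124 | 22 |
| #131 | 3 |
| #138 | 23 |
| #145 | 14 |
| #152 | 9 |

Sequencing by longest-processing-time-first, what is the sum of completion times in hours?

691

LPT (decreasing processing time): #103 #138 #124 #117 #145 #110 #152 #131.
#103: 0→24
#138: 24→47
#124: 47→69
#117: 69→87
#145: 87→101
#110: 101→114
#152: 114→123
#131: 123→126
Sum = 24+47+69+87+101+114+123+126 = 691.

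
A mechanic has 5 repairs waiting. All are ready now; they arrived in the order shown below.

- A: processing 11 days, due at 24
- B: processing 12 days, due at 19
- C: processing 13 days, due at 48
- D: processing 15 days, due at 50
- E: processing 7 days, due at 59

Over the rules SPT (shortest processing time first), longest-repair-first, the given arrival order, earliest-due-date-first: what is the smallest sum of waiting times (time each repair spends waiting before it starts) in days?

SPT (increasing processing time): E A B C D.
E: waits 0, runs 0→7
A: waits 7, runs 7→18
B: waits 18, runs 18→30
C: waits 30, runs 30→43
D: waits 43, runs 43→58
Sum = 0+7+18+30+43 = 98.
LPT (decreasing processing time): D C B A E.
D: waits 0, runs 0→15
C: waits 15, runs 15→28
B: waits 28, runs 28→40
A: waits 40, runs 40→51
E: waits 51, runs 51→58
Sum = 0+15+28+40+51 = 134.
FIFO (arrival order): A B C D E.
A: waits 0, runs 0→11
B: waits 11, runs 11→23
C: waits 23, runs 23→36
D: waits 36, runs 36→51
E: waits 51, runs 51→58
Sum = 0+11+23+36+51 = 121.
EDD (increasing due date): B A C D E.
B: waits 0, runs 0→12
A: waits 12, runs 12→23
C: waits 23, runs 23→36
D: waits 36, runs 36→51
E: waits 51, runs 51→58
Sum = 0+12+23+36+51 = 122.
SPT 98, LPT 134, FIFO 121, EDD 122 → minimum 98.

98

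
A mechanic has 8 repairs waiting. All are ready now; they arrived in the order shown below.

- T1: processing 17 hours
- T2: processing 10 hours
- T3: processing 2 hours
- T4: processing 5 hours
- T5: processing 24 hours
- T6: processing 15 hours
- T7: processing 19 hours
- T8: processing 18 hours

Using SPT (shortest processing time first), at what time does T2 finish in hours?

17

SPT (increasing processing time): T3 T4 T2 T6 T1 T8 T7 T5.
T3: 0→2
T4: 2→7
T2: 7→17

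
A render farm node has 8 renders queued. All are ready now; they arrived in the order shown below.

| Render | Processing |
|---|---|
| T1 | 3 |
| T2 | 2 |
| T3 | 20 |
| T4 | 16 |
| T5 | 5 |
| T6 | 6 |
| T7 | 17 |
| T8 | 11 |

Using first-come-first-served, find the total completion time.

321

FIFO (arrival order): T1 T2 T3 T4 T5 T6 T7 T8.
T1: 0→3
T2: 3→5
T3: 5→25
T4: 25→41
T5: 41→46
T6: 46→52
T7: 52→69
T8: 69→80
Sum = 3+5+25+41+46+52+69+80 = 321.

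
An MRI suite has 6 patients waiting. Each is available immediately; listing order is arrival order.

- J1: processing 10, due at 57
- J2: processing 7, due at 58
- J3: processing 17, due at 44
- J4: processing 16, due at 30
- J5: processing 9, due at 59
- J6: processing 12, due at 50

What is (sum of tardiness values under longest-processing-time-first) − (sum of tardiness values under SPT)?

-30

LPT (decreasing processing time): J3 J4 J6 J1 J5 J2.
J3: 0→17, due 44, tardiness 0
J4: 17→33, due 30, tardiness 3
J6: 33→45, due 50, tardiness 0
J1: 45→55, due 57, tardiness 0
J5: 55→64, due 59, tardiness 5
J2: 64→71, due 58, tardiness 13
Sum = 0+3+0+0+5+13 = 21.
SPT (increasing processing time): J2 J5 J1 J6 J4 J3.
J2: 0→7, due 58, tardiness 0
J5: 7→16, due 59, tardiness 0
J1: 16→26, due 57, tardiness 0
J6: 26→38, due 50, tardiness 0
J4: 38→54, due 30, tardiness 24
J3: 54→71, due 44, tardiness 27
Sum = 0+0+0+0+24+27 = 51.
Difference = 21 − 51 = -30.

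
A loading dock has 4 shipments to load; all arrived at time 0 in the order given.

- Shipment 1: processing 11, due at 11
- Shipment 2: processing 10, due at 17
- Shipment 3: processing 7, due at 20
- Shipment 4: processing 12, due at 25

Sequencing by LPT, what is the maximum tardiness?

LPT (decreasing processing time): Shipment 4 Shipment 1 Shipment 2 Shipment 3.
Shipment 4: 0→12, due 25, tardiness 0
Shipment 1: 12→23, due 11, tardiness 12
Shipment 2: 23→33, due 17, tardiness 16
Shipment 3: 33→40, due 20, tardiness 20
Maximum = 20.

20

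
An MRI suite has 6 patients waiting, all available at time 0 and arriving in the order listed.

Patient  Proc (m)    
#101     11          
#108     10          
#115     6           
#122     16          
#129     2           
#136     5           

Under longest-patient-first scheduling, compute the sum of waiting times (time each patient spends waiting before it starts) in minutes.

LPT (decreasing processing time): #122 #101 #108 #115 #136 #129.
#122: waits 0, runs 0→16
#101: waits 16, runs 16→27
#108: waits 27, runs 27→37
#115: waits 37, runs 37→43
#136: waits 43, runs 43→48
#129: waits 48, runs 48→50
Sum = 0+16+27+37+43+48 = 171.

171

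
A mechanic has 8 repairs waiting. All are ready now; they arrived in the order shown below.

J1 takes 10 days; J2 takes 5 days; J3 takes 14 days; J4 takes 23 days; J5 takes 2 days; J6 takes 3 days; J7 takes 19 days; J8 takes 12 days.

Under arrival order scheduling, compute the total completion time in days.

381

FIFO (arrival order): J1 J2 J3 J4 J5 J6 J7 J8.
J1: 0→10
J2: 10→15
J3: 15→29
J4: 29→52
J5: 52→54
J6: 54→57
J7: 57→76
J8: 76→88
Sum = 10+15+29+52+54+57+76+88 = 381.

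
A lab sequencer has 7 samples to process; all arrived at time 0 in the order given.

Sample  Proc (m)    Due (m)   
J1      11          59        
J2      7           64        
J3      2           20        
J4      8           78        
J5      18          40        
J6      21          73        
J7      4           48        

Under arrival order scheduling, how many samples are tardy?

FIFO (arrival order): J1 J2 J3 J4 J5 J6 J7.
J1: 0→11, due 59, tardiness 0
J2: 11→18, due 64, tardiness 0
J3: 18→20, due 20, tardiness 0
J4: 20→28, due 78, tardiness 0
J5: 28→46, due 40, tardiness 6
J6: 46→67, due 73, tardiness 0
J7: 67→71, due 48, tardiness 23
Late samples: 2.

2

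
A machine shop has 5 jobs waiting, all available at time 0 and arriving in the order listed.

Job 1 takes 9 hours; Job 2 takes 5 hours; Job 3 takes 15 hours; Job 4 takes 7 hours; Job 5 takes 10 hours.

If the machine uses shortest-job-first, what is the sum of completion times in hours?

SPT (increasing processing time): Job 2 Job 4 Job 1 Job 5 Job 3.
Job 2: 0→5
Job 4: 5→12
Job 1: 12→21
Job 5: 21→31
Job 3: 31→46
Sum = 5+12+21+31+46 = 115.

115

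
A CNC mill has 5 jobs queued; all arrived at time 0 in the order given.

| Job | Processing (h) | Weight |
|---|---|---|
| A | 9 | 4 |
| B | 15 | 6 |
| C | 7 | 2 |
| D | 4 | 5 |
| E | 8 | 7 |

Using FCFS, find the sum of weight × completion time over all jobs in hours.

718

FIFO (arrival order): A B C D E.
A: finishes 9, weight 4, w·C = 36
B: finishes 24, weight 6, w·C = 144
C: finishes 31, weight 2, w·C = 62
D: finishes 35, weight 5, w·C = 175
E: finishes 43, weight 7, w·C = 301
Sum = 36+144+62+175+301 = 718.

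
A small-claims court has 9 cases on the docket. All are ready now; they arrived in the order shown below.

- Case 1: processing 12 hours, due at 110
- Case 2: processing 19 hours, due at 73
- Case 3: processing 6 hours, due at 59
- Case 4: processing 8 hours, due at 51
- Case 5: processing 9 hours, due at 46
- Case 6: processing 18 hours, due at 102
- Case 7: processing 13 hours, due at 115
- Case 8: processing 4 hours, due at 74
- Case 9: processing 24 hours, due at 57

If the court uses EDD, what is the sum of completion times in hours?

EDD (increasing due date): Case 5 Case 4 Case 9 Case 3 Case 2 Case 8 Case 6 Case 1 Case 7.
Case 5: 0→9
Case 4: 9→17
Case 9: 17→41
Case 3: 41→47
Case 2: 47→66
Case 8: 66→70
Case 6: 70→88
Case 1: 88→100
Case 7: 100→113
Sum = 9+17+41+47+66+70+88+100+113 = 551.

551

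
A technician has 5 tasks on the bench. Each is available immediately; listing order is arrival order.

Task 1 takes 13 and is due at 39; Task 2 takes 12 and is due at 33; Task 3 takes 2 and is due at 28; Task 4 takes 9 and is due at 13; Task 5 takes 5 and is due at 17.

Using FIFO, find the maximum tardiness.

FIFO (arrival order): Task 1 Task 2 Task 3 Task 4 Task 5.
Task 1: 0→13, due 39, tardiness 0
Task 2: 13→25, due 33, tardiness 0
Task 3: 25→27, due 28, tardiness 0
Task 4: 27→36, due 13, tardiness 23
Task 5: 36→41, due 17, tardiness 24
Maximum = 24.

24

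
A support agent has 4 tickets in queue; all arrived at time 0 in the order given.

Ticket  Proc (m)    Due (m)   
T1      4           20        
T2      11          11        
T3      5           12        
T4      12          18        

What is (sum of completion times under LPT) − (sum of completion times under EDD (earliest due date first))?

8

LPT (decreasing processing time): T4 T2 T3 T1.
T4: 0→12
T2: 12→23
T3: 23→28
T1: 28→32
Sum = 12+23+28+32 = 95.
EDD (increasing due date): T2 T3 T4 T1.
T2: 0→11
T3: 11→16
T4: 16→28
T1: 28→32
Sum = 11+16+28+32 = 87.
Difference = 95 − 87 = 8.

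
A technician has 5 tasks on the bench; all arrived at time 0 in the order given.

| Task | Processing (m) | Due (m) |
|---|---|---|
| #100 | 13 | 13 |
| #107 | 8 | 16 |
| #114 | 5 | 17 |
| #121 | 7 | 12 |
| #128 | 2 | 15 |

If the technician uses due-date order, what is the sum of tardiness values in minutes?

EDD (increasing due date): #121 #100 #128 #107 #114.
#121: 0→7, due 12, tardiness 0
#100: 7→20, due 13, tardiness 7
#128: 20→22, due 15, tardiness 7
#107: 22→30, due 16, tardiness 14
#114: 30→35, due 17, tardiness 18
Sum = 0+7+7+14+18 = 46.

46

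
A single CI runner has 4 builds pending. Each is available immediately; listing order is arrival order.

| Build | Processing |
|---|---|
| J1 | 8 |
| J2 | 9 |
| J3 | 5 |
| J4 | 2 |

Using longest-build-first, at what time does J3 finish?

22

LPT (decreasing processing time): J2 J1 J3 J4.
J2: 0→9
J1: 9→17
J3: 17→22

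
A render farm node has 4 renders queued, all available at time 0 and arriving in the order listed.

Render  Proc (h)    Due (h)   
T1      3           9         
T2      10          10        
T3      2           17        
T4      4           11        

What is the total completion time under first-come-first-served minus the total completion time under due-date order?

-2

FIFO (arrival order): T1 T2 T3 T4.
T1: 0→3
T2: 3→13
T3: 13→15
T4: 15→19
Sum = 3+13+15+19 = 50.
EDD (increasing due date): T1 T2 T4 T3.
T1: 0→3
T2: 3→13
T4: 13→17
T3: 17→19
Sum = 3+13+17+19 = 52.
Difference = 50 − 52 = -2.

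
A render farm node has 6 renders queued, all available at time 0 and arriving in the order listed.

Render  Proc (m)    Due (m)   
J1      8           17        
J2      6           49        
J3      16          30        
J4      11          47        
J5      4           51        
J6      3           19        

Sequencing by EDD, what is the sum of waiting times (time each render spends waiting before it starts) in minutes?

EDD (increasing due date): J1 J6 J3 J4 J2 J5.
J1: waits 0, runs 0→8
J6: waits 8, runs 8→11
J3: waits 11, runs 11→27
J4: waits 27, runs 27→38
J2: waits 38, runs 38→44
J5: waits 44, runs 44→48
Sum = 0+8+11+27+38+44 = 128.

128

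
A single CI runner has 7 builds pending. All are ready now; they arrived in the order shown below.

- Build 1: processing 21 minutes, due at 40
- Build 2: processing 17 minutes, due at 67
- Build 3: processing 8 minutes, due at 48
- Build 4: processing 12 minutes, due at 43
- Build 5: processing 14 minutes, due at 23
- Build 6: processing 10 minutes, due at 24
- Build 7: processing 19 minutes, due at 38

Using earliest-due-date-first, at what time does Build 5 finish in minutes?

14

EDD (increasing due date): Build 5 Build 6 Build 7 Build 1 Build 4 Build 3 Build 2.
Build 5: 0→14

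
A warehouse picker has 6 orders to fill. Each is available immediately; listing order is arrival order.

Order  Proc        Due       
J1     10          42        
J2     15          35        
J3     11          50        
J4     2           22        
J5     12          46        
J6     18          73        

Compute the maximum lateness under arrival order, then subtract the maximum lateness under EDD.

16

FIFO (arrival order): J1 J2 J3 J4 J5 J6.
J1: 0→10, due 42, lateness -32
J2: 10→25, due 35, lateness -10
J3: 25→36, due 50, lateness -14
J4: 36→38, due 22, lateness 16
J5: 38→50, due 46, lateness 4
J6: 50→68, due 73, lateness -5
Maximum = 16.
EDD (increasing due date): J4 J2 J1 J5 J3 J6.
J4: 0→2, due 22, lateness -20
J2: 2→17, due 35, lateness -18
J1: 17→27, due 42, lateness -15
J5: 27→39, due 46, lateness -7
J3: 39→50, due 50, lateness 0
J6: 50→68, due 73, lateness -5
Maximum = 0.
Difference = 16 − 0 = 16.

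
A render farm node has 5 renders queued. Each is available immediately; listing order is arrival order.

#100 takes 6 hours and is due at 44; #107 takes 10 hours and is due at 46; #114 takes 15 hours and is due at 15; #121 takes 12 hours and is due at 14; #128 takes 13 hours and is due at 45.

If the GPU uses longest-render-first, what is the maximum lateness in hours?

LPT (decreasing processing time): #114 #128 #121 #107 #100.
#114: 0→15, due 15, lateness 0
#128: 15→28, due 45, lateness -17
#121: 28→40, due 14, lateness 26
#107: 40→50, due 46, lateness 4
#100: 50→56, due 44, lateness 12
Maximum = 26.

26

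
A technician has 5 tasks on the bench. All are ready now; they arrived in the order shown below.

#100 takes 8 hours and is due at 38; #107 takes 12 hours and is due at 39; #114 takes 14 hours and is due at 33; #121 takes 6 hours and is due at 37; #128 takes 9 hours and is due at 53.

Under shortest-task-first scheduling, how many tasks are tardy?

1

SPT (increasing processing time): #121 #100 #128 #107 #114.
#121: 0→6, due 37, tardiness 0
#100: 6→14, due 38, tardiness 0
#128: 14→23, due 53, tardiness 0
#107: 23→35, due 39, tardiness 0
#114: 35→49, due 33, tardiness 16
Late tasks: 1.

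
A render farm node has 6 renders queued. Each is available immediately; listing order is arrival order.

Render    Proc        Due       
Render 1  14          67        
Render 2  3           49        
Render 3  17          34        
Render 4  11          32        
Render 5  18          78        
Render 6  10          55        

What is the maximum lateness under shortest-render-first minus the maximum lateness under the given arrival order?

3

SPT (increasing processing time): Render 2 Render 6 Render 4 Render 1 Render 3 Render 5.
Render 2: 0→3, due 49, lateness -46
Render 6: 3→13, due 55, lateness -42
Render 4: 13→24, due 32, lateness -8
Render 1: 24→38, due 67, lateness -29
Render 3: 38→55, due 34, lateness 21
Render 5: 55→73, due 78, lateness -5
Maximum = 21.
FIFO (arrival order): Render 1 Render 2 Render 3 Render 4 Render 5 Render 6.
Render 1: 0→14, due 67, lateness -53
Render 2: 14→17, due 49, lateness -32
Render 3: 17→34, due 34, lateness 0
Render 4: 34→45, due 32, lateness 13
Render 5: 45→63, due 78, lateness -15
Render 6: 63→73, due 55, lateness 18
Maximum = 18.
Difference = 21 − 18 = 3.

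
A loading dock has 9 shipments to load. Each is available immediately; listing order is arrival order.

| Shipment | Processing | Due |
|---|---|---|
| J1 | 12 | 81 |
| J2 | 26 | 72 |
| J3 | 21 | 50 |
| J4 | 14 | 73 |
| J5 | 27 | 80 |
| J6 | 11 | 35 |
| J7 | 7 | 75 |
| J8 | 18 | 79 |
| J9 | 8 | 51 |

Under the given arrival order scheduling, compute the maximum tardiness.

93

FIFO (arrival order): J1 J2 J3 J4 J5 J6 J7 J8 J9.
J1: 0→12, due 81, tardiness 0
J2: 12→38, due 72, tardiness 0
J3: 38→59, due 50, tardiness 9
J4: 59→73, due 73, tardiness 0
J5: 73→100, due 80, tardiness 20
J6: 100→111, due 35, tardiness 76
J7: 111→118, due 75, tardiness 43
J8: 118→136, due 79, tardiness 57
J9: 136→144, due 51, tardiness 93
Maximum = 93.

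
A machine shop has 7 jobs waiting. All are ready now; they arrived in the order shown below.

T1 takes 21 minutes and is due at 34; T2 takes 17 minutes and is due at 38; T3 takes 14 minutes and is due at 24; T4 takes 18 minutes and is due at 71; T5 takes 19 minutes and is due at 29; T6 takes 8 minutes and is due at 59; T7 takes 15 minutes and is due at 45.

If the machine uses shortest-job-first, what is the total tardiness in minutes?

157

SPT (increasing processing time): T6 T3 T7 T2 T4 T5 T1.
T6: 0→8, due 59, tardiness 0
T3: 8→22, due 24, tardiness 0
T7: 22→37, due 45, tardiness 0
T2: 37→54, due 38, tardiness 16
T4: 54→72, due 71, tardiness 1
T5: 72→91, due 29, tardiness 62
T1: 91→112, due 34, tardiness 78
Sum = 0+0+0+16+1+62+78 = 157.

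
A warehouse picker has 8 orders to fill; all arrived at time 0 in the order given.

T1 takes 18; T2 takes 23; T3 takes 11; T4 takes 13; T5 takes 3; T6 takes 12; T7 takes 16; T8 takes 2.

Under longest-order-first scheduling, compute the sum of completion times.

560

LPT (decreasing processing time): T2 T1 T7 T4 T6 T3 T5 T8.
T2: 0→23
T1: 23→41
T7: 41→57
T4: 57→70
T6: 70→82
T3: 82→93
T5: 93→96
T8: 96→98
Sum = 23+41+57+70+82+93+96+98 = 560.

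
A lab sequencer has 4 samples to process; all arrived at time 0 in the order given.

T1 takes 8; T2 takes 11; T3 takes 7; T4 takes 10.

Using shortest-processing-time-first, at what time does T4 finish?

SPT (increasing processing time): T3 T1 T4 T2.
T3: 0→7
T1: 7→15
T4: 15→25

25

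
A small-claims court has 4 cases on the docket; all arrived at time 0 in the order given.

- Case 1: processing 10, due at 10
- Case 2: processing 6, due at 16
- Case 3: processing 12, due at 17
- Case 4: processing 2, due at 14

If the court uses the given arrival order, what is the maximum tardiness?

FIFO (arrival order): Case 1 Case 2 Case 3 Case 4.
Case 1: 0→10, due 10, tardiness 0
Case 2: 10→16, due 16, tardiness 0
Case 3: 16→28, due 17, tardiness 11
Case 4: 28→30, due 14, tardiness 16
Maximum = 16.

16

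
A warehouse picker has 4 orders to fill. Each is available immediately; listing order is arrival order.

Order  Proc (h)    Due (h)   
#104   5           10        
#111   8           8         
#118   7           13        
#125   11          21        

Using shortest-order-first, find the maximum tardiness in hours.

SPT (increasing processing time): #104 #118 #111 #125.
#104: 0→5, due 10, tardiness 0
#118: 5→12, due 13, tardiness 0
#111: 12→20, due 8, tardiness 12
#125: 20→31, due 21, tardiness 10
Maximum = 12.

12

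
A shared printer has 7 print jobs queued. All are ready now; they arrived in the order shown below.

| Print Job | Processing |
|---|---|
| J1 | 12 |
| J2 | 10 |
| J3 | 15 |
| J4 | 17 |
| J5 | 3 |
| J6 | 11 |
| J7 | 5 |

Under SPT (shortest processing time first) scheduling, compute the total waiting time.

155

SPT (increasing processing time): J5 J7 J2 J6 J1 J3 J4.
J5: waits 0, runs 0→3
J7: waits 3, runs 3→8
J2: waits 8, runs 8→18
J6: waits 18, runs 18→29
J1: waits 29, runs 29→41
J3: waits 41, runs 41→56
J4: waits 56, runs 56→73
Sum = 0+3+8+18+29+41+56 = 155.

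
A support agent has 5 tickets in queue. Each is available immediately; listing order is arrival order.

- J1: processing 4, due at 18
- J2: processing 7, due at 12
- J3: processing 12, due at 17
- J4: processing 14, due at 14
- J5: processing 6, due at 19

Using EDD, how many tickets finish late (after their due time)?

4

EDD (increasing due date): J2 J4 J3 J1 J5.
J2: 0→7, due 12, tardiness 0
J4: 7→21, due 14, tardiness 7
J3: 21→33, due 17, tardiness 16
J1: 33→37, due 18, tardiness 19
J5: 37→43, due 19, tardiness 24
Late tickets: 4.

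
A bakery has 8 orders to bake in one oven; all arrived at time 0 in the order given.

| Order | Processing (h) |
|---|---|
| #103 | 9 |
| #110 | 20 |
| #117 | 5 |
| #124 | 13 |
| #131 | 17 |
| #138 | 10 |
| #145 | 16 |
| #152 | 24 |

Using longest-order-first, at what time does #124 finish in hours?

LPT (decreasing processing time): #152 #110 #131 #145 #124 #138 #103 #117.
#152: 0→24
#110: 24→44
#131: 44→61
#145: 61→77
#124: 77→90

90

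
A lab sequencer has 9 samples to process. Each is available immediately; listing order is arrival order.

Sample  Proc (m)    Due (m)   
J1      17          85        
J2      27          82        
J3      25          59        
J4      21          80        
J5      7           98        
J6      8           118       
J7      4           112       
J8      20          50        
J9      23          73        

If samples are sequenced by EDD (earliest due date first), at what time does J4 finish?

EDD (increasing due date): J8 J3 J9 J4 J2 J1 J5 J7 J6.
J8: 0→20
J3: 20→45
J9: 45→68
J4: 68→89

89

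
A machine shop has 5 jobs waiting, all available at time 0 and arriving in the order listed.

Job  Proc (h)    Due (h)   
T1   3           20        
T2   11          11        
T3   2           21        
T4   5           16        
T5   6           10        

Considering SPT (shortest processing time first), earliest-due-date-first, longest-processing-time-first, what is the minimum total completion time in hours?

60

SPT (increasing processing time): T3 T1 T4 T5 T2.
T3: 0→2
T1: 2→5
T4: 5→10
T5: 10→16
T2: 16→27
Sum = 2+5+10+16+27 = 60.
EDD (increasing due date): T5 T2 T4 T1 T3.
T5: 0→6
T2: 6→17
T4: 17→22
T1: 22→25
T3: 25→27
Sum = 6+17+22+25+27 = 97.
LPT (decreasing processing time): T2 T5 T4 T1 T3.
T2: 0→11
T5: 11→17
T4: 17→22
T1: 22→25
T3: 25→27
Sum = 11+17+22+25+27 = 102.
SPT 60, EDD 97, LPT 102 → minimum 60.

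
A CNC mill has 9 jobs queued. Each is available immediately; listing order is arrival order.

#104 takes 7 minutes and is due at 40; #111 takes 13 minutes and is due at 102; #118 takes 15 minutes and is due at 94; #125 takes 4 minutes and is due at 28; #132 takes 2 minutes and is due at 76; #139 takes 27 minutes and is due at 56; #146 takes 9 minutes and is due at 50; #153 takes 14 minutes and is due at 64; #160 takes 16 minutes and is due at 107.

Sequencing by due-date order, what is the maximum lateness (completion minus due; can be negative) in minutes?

EDD (increasing due date): #125 #104 #146 #139 #153 #132 #118 #111 #160.
#125: 0→4, due 28, lateness -24
#104: 4→11, due 40, lateness -29
#146: 11→20, due 50, lateness -30
#139: 20→47, due 56, lateness -9
#153: 47→61, due 64, lateness -3
#132: 61→63, due 76, lateness -13
#118: 63→78, due 94, lateness -16
#111: 78→91, due 102, lateness -11
#160: 91→107, due 107, lateness 0
Maximum = 0.

0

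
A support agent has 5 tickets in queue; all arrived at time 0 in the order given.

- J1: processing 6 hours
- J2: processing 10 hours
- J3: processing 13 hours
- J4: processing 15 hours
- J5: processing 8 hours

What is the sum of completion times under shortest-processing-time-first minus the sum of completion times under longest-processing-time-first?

-46

SPT (increasing processing time): J1 J5 J2 J3 J4.
J1: 0→6
J5: 6→14
J2: 14→24
J3: 24→37
J4: 37→52
Sum = 6+14+24+37+52 = 133.
LPT (decreasing processing time): J4 J3 J2 J5 J1.
J4: 0→15
J3: 15→28
J2: 28→38
J5: 38→46
J1: 46→52
Sum = 15+28+38+46+52 = 179.
Difference = 133 − 179 = -46.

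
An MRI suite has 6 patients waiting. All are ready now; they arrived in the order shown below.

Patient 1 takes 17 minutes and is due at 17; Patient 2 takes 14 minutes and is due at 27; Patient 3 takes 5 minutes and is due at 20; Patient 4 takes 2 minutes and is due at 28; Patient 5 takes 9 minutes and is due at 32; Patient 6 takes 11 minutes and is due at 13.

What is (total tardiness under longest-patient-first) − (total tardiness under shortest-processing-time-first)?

49

LPT (decreasing processing time): Patient 1 Patient 2 Patient 6 Patient 5 Patient 3 Patient 4.
Patient 1: 0→17, due 17, tardiness 0
Patient 2: 17→31, due 27, tardiness 4
Patient 6: 31→42, due 13, tardiness 29
Patient 5: 42→51, due 32, tardiness 19
Patient 3: 51→56, due 20, tardiness 36
Patient 4: 56→58, due 28, tardiness 30
Sum = 0+4+29+19+36+30 = 118.
SPT (increasing processing time): Patient 4 Patient 3 Patient 5 Patient 6 Patient 2 Patient 1.
Patient 4: 0→2, due 28, tardiness 0
Patient 3: 2→7, due 20, tardiness 0
Patient 5: 7→16, due 32, tardiness 0
Patient 6: 16→27, due 13, tardiness 14
Patient 2: 27→41, due 27, tardiness 14
Patient 1: 41→58, due 17, tardiness 41
Sum = 0+0+0+14+14+41 = 69.
Difference = 118 − 69 = 49.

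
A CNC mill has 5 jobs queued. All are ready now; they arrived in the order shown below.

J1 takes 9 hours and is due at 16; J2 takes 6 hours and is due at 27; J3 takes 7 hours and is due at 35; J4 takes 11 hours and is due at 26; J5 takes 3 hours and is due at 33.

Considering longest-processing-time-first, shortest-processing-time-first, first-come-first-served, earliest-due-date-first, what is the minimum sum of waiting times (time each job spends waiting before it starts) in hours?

53

LPT (decreasing processing time): J4 J1 J3 J2 J5.
J4: waits 0, runs 0→11
J1: waits 11, runs 11→20
J3: waits 20, runs 20→27
J2: waits 27, runs 27→33
J5: waits 33, runs 33→36
Sum = 0+11+20+27+33 = 91.
SPT (increasing processing time): J5 J2 J3 J1 J4.
J5: waits 0, runs 0→3
J2: waits 3, runs 3→9
J3: waits 9, runs 9→16
J1: waits 16, runs 16→25
J4: waits 25, runs 25→36
Sum = 0+3+9+16+25 = 53.
FIFO (arrival order): J1 J2 J3 J4 J5.
J1: waits 0, runs 0→9
J2: waits 9, runs 9→15
J3: waits 15, runs 15→22
J4: waits 22, runs 22→33
J5: waits 33, runs 33→36
Sum = 0+9+15+22+33 = 79.
EDD (increasing due date): J1 J4 J2 J5 J3.
J1: waits 0, runs 0→9
J4: waits 9, runs 9→20
J2: waits 20, runs 20→26
J5: waits 26, runs 26→29
J3: waits 29, runs 29→36
Sum = 0+9+20+26+29 = 84.
LPT 91, SPT 53, FIFO 79, EDD 84 → minimum 53.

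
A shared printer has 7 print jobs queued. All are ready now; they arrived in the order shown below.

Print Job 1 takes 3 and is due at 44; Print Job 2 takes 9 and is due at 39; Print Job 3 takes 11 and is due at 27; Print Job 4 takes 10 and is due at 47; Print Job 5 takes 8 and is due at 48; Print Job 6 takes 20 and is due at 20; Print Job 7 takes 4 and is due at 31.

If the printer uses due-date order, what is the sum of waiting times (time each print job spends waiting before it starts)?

234

EDD (increasing due date): Print Job 6 Print Job 3 Print Job 7 Print Job 2 Print Job 1 Print Job 4 Print Job 5.
Print Job 6: waits 0, runs 0→20
Print Job 3: waits 20, runs 20→31
Print Job 7: waits 31, runs 31→35
Print Job 2: waits 35, runs 35→44
Print Job 1: waits 44, runs 44→47
Print Job 4: waits 47, runs 47→57
Print Job 5: waits 57, runs 57→65
Sum = 0+20+31+35+44+47+57 = 234.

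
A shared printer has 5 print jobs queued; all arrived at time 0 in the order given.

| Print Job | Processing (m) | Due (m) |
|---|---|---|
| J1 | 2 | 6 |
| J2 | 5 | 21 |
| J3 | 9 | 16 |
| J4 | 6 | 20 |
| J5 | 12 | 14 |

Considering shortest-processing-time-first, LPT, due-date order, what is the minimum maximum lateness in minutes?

SPT (increasing processing time): J1 J2 J4 J3 J5.
J1: 0→2, due 6, lateness -4
J2: 2→7, due 21, lateness -14
J4: 7→13, due 20, lateness -7
J3: 13→22, due 16, lateness 6
J5: 22→34, due 14, lateness 20
Maximum = 20.
LPT (decreasing processing time): J5 J3 J4 J2 J1.
J5: 0→12, due 14, lateness -2
J3: 12→21, due 16, lateness 5
J4: 21→27, due 20, lateness 7
J2: 27→32, due 21, lateness 11
J1: 32→34, due 6, lateness 28
Maximum = 28.
EDD (increasing due date): J1 J5 J3 J4 J2.
J1: 0→2, due 6, lateness -4
J5: 2→14, due 14, lateness 0
J3: 14→23, due 16, lateness 7
J4: 23→29, due 20, lateness 9
J2: 29→34, due 21, lateness 13
Maximum = 13.
SPT 20, LPT 28, EDD 13 → minimum 13.

13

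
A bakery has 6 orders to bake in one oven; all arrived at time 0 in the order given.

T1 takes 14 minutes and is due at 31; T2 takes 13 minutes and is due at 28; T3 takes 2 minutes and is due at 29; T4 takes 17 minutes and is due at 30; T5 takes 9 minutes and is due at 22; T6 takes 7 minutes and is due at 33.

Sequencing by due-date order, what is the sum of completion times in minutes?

213

EDD (increasing due date): T5 T2 T3 T4 T1 T6.
T5: 0→9
T2: 9→22
T3: 22→24
T4: 24→41
T1: 41→55
T6: 55→62
Sum = 9+22+24+41+55+62 = 213.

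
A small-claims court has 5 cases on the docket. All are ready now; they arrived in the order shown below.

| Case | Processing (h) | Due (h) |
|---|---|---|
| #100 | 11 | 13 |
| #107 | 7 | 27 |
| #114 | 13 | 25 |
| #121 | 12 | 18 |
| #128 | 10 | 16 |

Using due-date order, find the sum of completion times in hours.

EDD (increasing due date): #100 #128 #121 #114 #107.
#100: 0→11
#128: 11→21
#121: 21→33
#114: 33→46
#107: 46→53
Sum = 11+21+33+46+53 = 164.

164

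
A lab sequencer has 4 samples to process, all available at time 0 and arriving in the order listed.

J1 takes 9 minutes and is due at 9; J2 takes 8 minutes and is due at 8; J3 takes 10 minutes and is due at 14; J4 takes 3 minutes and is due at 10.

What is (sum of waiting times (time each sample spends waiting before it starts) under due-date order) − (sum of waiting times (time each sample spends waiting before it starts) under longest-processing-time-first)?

EDD (increasing due date): J2 J1 J4 J3.
J2: waits 0, runs 0→8
J1: waits 8, runs 8→17
J4: waits 17, runs 17→20
J3: waits 20, runs 20→30
Sum = 0+8+17+20 = 45.
LPT (decreasing processing time): J3 J1 J2 J4.
J3: waits 0, runs 0→10
J1: waits 10, runs 10→19
J2: waits 19, runs 19→27
J4: waits 27, runs 27→30
Sum = 0+10+19+27 = 56.
Difference = 45 − 56 = -11.

-11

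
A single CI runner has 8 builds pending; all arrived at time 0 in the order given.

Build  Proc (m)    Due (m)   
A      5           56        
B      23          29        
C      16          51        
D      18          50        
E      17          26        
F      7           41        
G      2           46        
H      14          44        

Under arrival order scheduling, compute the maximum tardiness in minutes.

58

FIFO (arrival order): A B C D E F G H.
A: 0→5, due 56, tardiness 0
B: 5→28, due 29, tardiness 0
C: 28→44, due 51, tardiness 0
D: 44→62, due 50, tardiness 12
E: 62→79, due 26, tardiness 53
F: 79→86, due 41, tardiness 45
G: 86→88, due 46, tardiness 42
H: 88→102, due 44, tardiness 58
Maximum = 58.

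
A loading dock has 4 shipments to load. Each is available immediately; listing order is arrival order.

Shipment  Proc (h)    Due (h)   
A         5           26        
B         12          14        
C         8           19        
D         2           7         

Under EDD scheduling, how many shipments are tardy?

EDD (increasing due date): D B C A.
D: 0→2, due 7, tardiness 0
B: 2→14, due 14, tardiness 0
C: 14→22, due 19, tardiness 3
A: 22→27, due 26, tardiness 1
Late shipments: 2.

2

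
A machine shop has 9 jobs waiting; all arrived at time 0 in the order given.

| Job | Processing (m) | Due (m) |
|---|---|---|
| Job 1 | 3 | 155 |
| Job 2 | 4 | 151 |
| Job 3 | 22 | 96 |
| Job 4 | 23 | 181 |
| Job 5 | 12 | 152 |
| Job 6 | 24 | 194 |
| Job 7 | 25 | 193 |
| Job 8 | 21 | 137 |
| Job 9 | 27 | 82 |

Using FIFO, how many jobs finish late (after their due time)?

FIFO (arrival order): Job 1 Job 2 Job 3 Job 4 Job 5 Job 6 Job 7 Job 8 Job 9.
Job 1: 0→3, due 155, tardiness 0
Job 2: 3→7, due 151, tardiness 0
Job 3: 7→29, due 96, tardiness 0
Job 4: 29→52, due 181, tardiness 0
Job 5: 52→64, due 152, tardiness 0
Job 6: 64→88, due 194, tardiness 0
Job 7: 88→113, due 193, tardiness 0
Job 8: 113→134, due 137, tardiness 0
Job 9: 134→161, due 82, tardiness 79
Late jobs: 1.

1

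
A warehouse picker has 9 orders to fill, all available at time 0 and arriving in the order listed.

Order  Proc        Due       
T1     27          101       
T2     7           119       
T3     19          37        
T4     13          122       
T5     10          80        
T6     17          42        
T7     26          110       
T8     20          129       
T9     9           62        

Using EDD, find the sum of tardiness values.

25

EDD (increasing due date): T3 T6 T9 T5 T1 T7 T2 T4 T8.
T3: 0→19, due 37, tardiness 0
T6: 19→36, due 42, tardiness 0
T9: 36→45, due 62, tardiness 0
T5: 45→55, due 80, tardiness 0
T1: 55→82, due 101, tardiness 0
T7: 82→108, due 110, tardiness 0
T2: 108→115, due 119, tardiness 0
T4: 115→128, due 122, tardiness 6
T8: 128→148, due 129, tardiness 19
Sum = 0+0+0+0+0+0+0+6+19 = 25.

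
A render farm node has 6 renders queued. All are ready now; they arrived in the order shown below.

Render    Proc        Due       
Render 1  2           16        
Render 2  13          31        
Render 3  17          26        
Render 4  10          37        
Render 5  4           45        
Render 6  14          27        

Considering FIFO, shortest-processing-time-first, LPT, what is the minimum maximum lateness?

33

FIFO (arrival order): Render 1 Render 2 Render 3 Render 4 Render 5 Render 6.
Render 1: 0→2, due 16, lateness -14
Render 2: 2→15, due 31, lateness -16
Render 3: 15→32, due 26, lateness 6
Render 4: 32→42, due 37, lateness 5
Render 5: 42→46, due 45, lateness 1
Render 6: 46→60, due 27, lateness 33
Maximum = 33.
SPT (increasing processing time): Render 1 Render 5 Render 4 Render 2 Render 6 Render 3.
Render 1: 0→2, due 16, lateness -14
Render 5: 2→6, due 45, lateness -39
Render 4: 6→16, due 37, lateness -21
Render 2: 16→29, due 31, lateness -2
Render 6: 29→43, due 27, lateness 16
Render 3: 43→60, due 26, lateness 34
Maximum = 34.
LPT (decreasing processing time): Render 3 Render 6 Render 2 Render 4 Render 5 Render 1.
Render 3: 0→17, due 26, lateness -9
Render 6: 17→31, due 27, lateness 4
Render 2: 31→44, due 31, lateness 13
Render 4: 44→54, due 37, lateness 17
Render 5: 54→58, due 45, lateness 13
Render 1: 58→60, due 16, lateness 44
Maximum = 44.
FIFO 33, SPT 34, LPT 44 → minimum 33.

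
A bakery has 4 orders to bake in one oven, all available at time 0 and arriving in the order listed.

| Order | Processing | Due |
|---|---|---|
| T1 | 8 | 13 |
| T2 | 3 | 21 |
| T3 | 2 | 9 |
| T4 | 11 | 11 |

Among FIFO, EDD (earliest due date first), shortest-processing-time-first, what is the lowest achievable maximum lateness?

FIFO (arrival order): T1 T2 T3 T4.
T1: 0→8, due 13, lateness -5
T2: 8→11, due 21, lateness -10
T3: 11→13, due 9, lateness 4
T4: 13→24, due 11, lateness 13
Maximum = 13.
EDD (increasing due date): T3 T4 T1 T2.
T3: 0→2, due 9, lateness -7
T4: 2→13, due 11, lateness 2
T1: 13→21, due 13, lateness 8
T2: 21→24, due 21, lateness 3
Maximum = 8.
SPT (increasing processing time): T3 T2 T1 T4.
T3: 0→2, due 9, lateness -7
T2: 2→5, due 21, lateness -16
T1: 5→13, due 13, lateness 0
T4: 13→24, due 11, lateness 13
Maximum = 13.
FIFO 13, EDD 8, SPT 13 → minimum 8.

8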